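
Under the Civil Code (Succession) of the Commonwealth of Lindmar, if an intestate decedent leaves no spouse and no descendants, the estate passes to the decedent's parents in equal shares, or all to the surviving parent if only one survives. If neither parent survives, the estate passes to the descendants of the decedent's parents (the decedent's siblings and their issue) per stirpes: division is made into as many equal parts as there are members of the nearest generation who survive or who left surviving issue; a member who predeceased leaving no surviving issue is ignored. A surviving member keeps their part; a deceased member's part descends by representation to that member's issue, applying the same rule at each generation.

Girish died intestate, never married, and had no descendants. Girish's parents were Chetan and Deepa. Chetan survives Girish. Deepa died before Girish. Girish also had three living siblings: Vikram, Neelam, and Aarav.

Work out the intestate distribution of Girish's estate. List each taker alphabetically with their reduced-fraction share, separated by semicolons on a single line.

Only one parent, Chetan, survives, so Chetan takes the entire estate. The siblings take nothing because a surviving parent has priority.

Chetan 1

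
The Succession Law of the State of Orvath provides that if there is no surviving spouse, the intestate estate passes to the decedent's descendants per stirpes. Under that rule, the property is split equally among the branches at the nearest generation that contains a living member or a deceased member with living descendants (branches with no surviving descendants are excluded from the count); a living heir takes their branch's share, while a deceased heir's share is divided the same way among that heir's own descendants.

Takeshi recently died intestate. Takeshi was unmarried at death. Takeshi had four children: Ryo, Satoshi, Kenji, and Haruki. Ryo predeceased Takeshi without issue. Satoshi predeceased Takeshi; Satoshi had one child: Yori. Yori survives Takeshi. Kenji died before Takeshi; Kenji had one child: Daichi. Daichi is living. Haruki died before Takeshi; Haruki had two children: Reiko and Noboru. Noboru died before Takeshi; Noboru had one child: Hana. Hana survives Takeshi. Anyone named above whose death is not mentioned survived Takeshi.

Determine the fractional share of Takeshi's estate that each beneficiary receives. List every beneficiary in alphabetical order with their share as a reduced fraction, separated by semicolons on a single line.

Daichi 1/3; Hana 1/6; Reiko 1/6; Yori 1/3

There is no surviving spouse, so the entire estate passes to Takeshi's descendants per stirpes.
Ryo left no surviving issue, so that branch lapses and is disregarded.
The estate is divided into 3 equal shares of 1/3 among Satoshi, Kenji, Haruki.
Satoshi predeceased; the 1/3 allotted to Satoshi's branch passes to Satoshi's issue by representation.
Yori is the sole taker at this level and receives the full 1/3.
Kenji predeceased; the 1/3 allotted to Kenji's branch passes to Kenji's issue by representation.
Daichi is the sole taker at this level and receives the full 1/3.
Haruki predeceased; the 1/3 allotted to Haruki's branch passes to Haruki's issue by representation.
The 1/3 is divided into 2 equal shares of 1/6 among Reiko, Noboru.
Reiko is living and takes 1/6.
Noboru predeceased; the 1/6 allotted to Noboru's branch passes to Noboru's issue by representation.
Hana is the sole taker at this level and receives the full 1/6.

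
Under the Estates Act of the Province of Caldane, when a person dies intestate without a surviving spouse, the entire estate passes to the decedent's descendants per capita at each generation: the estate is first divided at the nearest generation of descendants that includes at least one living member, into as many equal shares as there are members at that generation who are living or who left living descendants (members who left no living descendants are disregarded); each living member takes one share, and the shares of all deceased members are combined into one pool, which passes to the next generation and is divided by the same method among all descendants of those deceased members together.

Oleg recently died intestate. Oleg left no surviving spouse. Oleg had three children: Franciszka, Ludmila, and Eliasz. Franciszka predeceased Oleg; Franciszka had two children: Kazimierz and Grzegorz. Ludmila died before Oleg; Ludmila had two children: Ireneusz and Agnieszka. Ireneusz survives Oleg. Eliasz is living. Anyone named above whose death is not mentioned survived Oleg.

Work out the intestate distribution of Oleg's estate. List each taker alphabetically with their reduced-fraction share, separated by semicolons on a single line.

Agnieszka 1/6; Eliasz 1/3; Grzegorz 1/6; Ireneusz 1/6; Kazimierz 1/6

There is no surviving spouse, so the entire estate passes to Oleg's descendants per capita at each generation.
At generation 1 (Franciszka, Ludmila, Eliasz) there are 3 shares of (1)/3 = 1/3 each.
Living: Eliasz — each takes 1/3.
Deceased: Franciszka and Ludmila. Their combined 2/3 is pooled and carried to generation 2.
At generation 2 (Kazimierz, Grzegorz, Ireneusz, Agnieszka) there are 4 shares of (2/3)/4 = 1/6 each.
Living: Kazimierz, Grzegorz, Ireneusz, and Agnieszka — each takes 1/6.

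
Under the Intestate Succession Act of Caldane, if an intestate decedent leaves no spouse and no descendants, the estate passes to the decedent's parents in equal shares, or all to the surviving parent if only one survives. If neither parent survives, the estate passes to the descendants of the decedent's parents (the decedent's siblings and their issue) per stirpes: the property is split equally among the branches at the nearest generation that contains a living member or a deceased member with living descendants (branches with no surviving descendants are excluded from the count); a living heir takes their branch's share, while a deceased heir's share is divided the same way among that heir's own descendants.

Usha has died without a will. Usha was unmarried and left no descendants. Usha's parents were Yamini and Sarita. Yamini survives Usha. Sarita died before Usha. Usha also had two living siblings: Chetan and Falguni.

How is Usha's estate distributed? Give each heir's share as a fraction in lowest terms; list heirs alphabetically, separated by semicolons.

Yamini 1

Only one parent, Yamini, survives, so Yamini takes the entire estate. The siblings take nothing because a surviving parent has priority.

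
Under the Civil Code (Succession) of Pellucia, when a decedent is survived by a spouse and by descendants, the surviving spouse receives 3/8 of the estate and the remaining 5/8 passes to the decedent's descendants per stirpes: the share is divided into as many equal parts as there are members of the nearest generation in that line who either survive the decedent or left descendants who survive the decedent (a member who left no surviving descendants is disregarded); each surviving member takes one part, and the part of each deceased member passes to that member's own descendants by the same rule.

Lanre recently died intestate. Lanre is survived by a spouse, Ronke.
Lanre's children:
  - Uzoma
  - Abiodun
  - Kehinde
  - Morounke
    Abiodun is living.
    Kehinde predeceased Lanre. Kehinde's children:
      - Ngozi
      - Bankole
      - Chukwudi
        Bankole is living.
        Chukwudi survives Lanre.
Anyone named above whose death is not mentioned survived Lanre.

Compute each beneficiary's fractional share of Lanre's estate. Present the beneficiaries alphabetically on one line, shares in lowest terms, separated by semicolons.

Ronke, as surviving spouse, takes 3/8.
The remaining 5/8 passes to Lanre's descendants per stirpes.
The 5/8 is divided into 4 equal shares of 5/32 among Uzoma, Abiodun, Kehinde, Morounke.
Uzoma is living and takes 5/32.
Abiodun is living and takes 5/32.
Kehinde predeceased; the 5/32 allotted to Kehinde's branch passes to Kehinde's issue by representation.
The 5/32 is divided into 3 equal shares of 5/96 among Ngozi, Bankole, Chukwudi.
Ngozi is living and takes 5/96.
Bankole is living and takes 5/96.
Chukwudi is living and takes 5/96.
Morounke is living and takes 5/32.

Abiodun 5/32; Bankole 5/96; Chukwudi 5/96; Morounke 5/32; Ngozi 5/96; Ronke 3/8; Uzoma 5/32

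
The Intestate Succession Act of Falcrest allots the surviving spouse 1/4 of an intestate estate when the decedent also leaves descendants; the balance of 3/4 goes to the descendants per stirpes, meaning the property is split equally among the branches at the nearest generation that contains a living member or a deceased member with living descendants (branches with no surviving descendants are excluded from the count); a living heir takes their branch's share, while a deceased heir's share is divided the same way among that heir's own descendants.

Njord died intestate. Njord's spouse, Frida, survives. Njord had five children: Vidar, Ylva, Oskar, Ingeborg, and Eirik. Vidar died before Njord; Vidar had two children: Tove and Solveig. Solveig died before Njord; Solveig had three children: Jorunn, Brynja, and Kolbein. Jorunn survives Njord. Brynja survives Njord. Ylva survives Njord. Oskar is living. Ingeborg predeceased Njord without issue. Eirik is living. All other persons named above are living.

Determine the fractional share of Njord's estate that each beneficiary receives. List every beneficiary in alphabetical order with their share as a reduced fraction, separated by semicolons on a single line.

Brynja 1/32; Eirik 3/16; Frida 1/4; Jorunn 1/32; Kolbein 1/32; Oskar 3/16; Tove 3/32; Ylva 3/16

Frida, as surviving spouse, takes 1/4.
The remaining 3/4 passes to Njord's descendants per stirpes.
Ingeborg left no surviving issue, so that branch lapses and is disregarded.
The 3/4 is divided into 4 equal shares of 3/16 among Vidar, Ylva, Oskar, Eirik.
Vidar predeceased; the 3/16 allotted to Vidar's branch passes to Vidar's issue by representation.
The 3/16 is divided into 2 equal shares of 3/32 among Tove, Solveig.
Tove is living and takes 3/32.
Solveig predeceased; the 3/32 allotted to Solveig's branch passes to Solveig's issue by representation.
The 3/32 is divided into 3 equal shares of 1/32 among Jorunn, Brynja, Kolbein.
Jorunn is living and takes 1/32.
Brynja is living and takes 1/32.
Kolbein is living and takes 1/32.
Ylva is living and takes 3/16.
Oskar is living and takes 3/16.
Eirik is living and takes 3/16.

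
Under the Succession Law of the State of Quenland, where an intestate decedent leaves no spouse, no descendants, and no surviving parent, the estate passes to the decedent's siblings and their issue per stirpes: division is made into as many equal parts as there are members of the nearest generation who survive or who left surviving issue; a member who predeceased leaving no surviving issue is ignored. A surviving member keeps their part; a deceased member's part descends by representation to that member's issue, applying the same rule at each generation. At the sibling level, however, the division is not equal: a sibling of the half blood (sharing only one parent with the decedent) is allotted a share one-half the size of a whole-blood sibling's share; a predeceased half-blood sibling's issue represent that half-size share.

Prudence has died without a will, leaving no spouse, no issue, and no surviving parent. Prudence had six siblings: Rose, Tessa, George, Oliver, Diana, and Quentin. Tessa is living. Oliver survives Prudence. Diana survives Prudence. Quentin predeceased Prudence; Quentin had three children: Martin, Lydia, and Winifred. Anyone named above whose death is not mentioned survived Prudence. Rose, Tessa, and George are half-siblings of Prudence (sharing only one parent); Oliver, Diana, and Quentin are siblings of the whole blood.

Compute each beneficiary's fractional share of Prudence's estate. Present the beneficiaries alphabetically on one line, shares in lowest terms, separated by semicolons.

No spouse, descendants, or parent survives, so the estate passes to Prudence's siblings per stirpes.
Half-blood siblings count for one-half the weight of whole-blood siblings at the initial division.
Dividing 1 in proportion to weights (total weight 9/2): Rose (weight 1/2) → 1/9; Tessa (weight 1/2) → 1/9; George (weight 1/2) → 1/9; Oliver (weight 1) → 2/9; Diana (weight 1) → 2/9; Quentin (weight 1) → 2/9.
Rose is living and takes 1/9.
Tessa is living and takes 1/9.
George is living and takes 1/9.
Oliver is living and takes 2/9.
Diana is living and takes 2/9.
Quentin predeceased; the 2/9 allotted to Quentin's branch passes to Quentin's issue by representation.
The 2/9 is divided into 3 equal shares of 2/27 among Martin, Lydia, Winifred.
Martin is living and takes 2/27.
Lydia is living and takes 2/27.
Winifred is living and takes 2/27.

Diana 2/9; George 1/9; Lydia 2/27; Martin 2/27; Oliver 2/9; Rose 1/9; Tessa 1/9; Winifred 2/27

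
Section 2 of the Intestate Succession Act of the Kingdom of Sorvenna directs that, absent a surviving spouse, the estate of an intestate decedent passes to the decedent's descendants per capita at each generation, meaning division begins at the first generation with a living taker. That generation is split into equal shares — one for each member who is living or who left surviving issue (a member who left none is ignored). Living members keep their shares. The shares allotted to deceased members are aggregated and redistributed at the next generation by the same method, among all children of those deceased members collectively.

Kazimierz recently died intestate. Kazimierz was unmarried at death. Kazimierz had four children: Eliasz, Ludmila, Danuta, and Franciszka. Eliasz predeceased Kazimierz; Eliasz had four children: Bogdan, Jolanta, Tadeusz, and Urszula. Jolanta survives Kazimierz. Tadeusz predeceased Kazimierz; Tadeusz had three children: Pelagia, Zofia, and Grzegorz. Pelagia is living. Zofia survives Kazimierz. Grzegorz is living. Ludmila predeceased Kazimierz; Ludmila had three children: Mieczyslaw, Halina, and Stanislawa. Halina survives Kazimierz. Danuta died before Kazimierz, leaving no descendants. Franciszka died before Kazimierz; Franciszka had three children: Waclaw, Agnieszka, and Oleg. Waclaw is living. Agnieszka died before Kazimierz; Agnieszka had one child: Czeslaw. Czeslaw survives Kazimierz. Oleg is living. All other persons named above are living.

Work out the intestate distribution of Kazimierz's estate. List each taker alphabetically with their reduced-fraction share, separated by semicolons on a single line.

There is no surviving spouse, so the entire estate passes to Kazimierz's descendants per capita at each generation.
No one at generation 1 (Eliasz, Ludmila, Franciszka) is living; moving to the next generation.
At generation 2 (Bogdan, Jolanta, Tadeusz, Urszula, Mieczyslaw, Halina, Stanislawa, Waclaw, Agnieszka, Oleg) there are 10 shares of (1)/10 = 1/10 each.
Living: Bogdan, Jolanta, Urszula, Mieczyslaw, Halina, Stanislawa, Waclaw, and Oleg — each takes 1/10.
Deceased: Tadeusz and Agnieszka. Their combined 1/5 is pooled and carried to generation 3.
At generation 3 (Pelagia, Zofia, Grzegorz, Czeslaw) there are 4 shares of (1/5)/4 = 1/20 each.
Living: Pelagia, Zofia, Grzegorz, and Czeslaw — each takes 1/20.

Bogdan 1/10; Czeslaw 1/20; Grzegorz 1/20; Halina 1/10; Jolanta 1/10; Mieczyslaw 1/10; Oleg 1/10; Pelagia 1/20; Stanislawa 1/10; Urszula 1/10; Waclaw 1/10; Zofia 1/20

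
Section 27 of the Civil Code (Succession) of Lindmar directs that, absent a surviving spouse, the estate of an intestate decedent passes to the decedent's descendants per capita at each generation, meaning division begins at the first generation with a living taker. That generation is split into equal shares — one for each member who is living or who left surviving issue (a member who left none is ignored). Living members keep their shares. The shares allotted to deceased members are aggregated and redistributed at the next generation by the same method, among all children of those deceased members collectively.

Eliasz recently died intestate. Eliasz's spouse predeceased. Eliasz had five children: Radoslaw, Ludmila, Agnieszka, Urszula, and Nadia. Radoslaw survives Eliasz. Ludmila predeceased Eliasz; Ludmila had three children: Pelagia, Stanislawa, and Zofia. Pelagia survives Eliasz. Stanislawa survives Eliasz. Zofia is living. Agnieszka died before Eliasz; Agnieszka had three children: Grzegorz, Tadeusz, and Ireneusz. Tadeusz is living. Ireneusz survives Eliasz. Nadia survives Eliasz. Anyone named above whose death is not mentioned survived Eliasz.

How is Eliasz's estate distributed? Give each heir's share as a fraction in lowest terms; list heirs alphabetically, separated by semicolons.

Grzegorz 1/15; Ireneusz 1/15; Nadia 1/5; Pelagia 1/15; Radoslaw 1/5; Stanislawa 1/15; Tadeusz 1/15; Urszula 1/5; Zofia 1/15

There is no surviving spouse, so the entire estate passes to Eliasz's descendants per capita at each generation.
At generation 1 (Radoslaw, Ludmila, Agnieszka, Urszula, Nadia) there are 5 shares of (1)/5 = 1/5 each.
Living: Radoslaw, Urszula, and Nadia — each takes 1/5.
Deceased: Ludmila and Agnieszka. Their combined 2/5 is pooled and carried to generation 2.
At generation 2 (Pelagia, Stanislawa, Zofia, Grzegorz, Tadeusz, Ireneusz) there are 6 shares of (2/5)/6 = 1/15 each.
Living: Pelagia, Stanislawa, Zofia, Grzegorz, Tadeusz, and Ireneusz — each takes 1/15.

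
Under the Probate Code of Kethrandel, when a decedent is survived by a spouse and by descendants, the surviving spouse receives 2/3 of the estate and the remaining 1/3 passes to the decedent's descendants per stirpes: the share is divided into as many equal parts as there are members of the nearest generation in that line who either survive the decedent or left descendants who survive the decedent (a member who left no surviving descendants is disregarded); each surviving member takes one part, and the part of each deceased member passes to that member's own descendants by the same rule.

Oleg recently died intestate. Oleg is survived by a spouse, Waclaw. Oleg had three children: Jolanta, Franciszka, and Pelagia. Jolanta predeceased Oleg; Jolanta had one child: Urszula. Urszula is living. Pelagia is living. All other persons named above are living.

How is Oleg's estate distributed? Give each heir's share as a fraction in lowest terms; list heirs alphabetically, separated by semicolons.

Waclaw, as surviving spouse, takes 2/3.
The remaining 1/3 passes to Oleg's descendants per stirpes.
The 1/3 is divided into 3 equal shares of 1/9 among Jolanta, Franciszka, Pelagia.
Jolanta predeceased; the 1/9 allotted to Jolanta's branch passes to Jolanta's issue by representation.
Urszula is the sole taker at this level and receives the full 1/9.
Franciszka is living and takes 1/9.
Pelagia is living and takes 1/9.

Franciszka 1/9; Pelagia 1/9; Urszula 1/9; Waclaw 2/3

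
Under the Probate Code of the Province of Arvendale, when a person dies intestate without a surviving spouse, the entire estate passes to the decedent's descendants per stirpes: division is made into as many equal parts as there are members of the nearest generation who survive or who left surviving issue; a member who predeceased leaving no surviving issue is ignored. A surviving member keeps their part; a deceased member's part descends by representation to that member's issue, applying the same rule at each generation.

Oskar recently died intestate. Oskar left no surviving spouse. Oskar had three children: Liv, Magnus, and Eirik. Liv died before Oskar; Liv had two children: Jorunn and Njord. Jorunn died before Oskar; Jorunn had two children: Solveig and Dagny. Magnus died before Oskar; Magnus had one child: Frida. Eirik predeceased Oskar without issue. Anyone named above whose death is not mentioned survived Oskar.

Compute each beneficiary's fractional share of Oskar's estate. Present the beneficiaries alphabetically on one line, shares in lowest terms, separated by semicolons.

There is no surviving spouse, so the entire estate passes to Oskar's descendants per stirpes.
Eirik left no surviving issue, so that branch lapses and is disregarded.
The estate is divided into 2 equal shares of 1/2 among Liv, Magnus.
Liv predeceased; the 1/2 allotted to Liv's branch passes to Liv's issue by representation.
The 1/2 is divided into 2 equal shares of 1/4 among Jorunn, Njord.
Jorunn predeceased; the 1/4 allotted to Jorunn's branch passes to Jorunn's issue by representation.
The 1/4 is divided into 2 equal shares of 1/8 among Solveig, Dagny.
Solveig is living and takes 1/8.
Dagny is living and takes 1/8.
Njord is living and takes 1/4.
Magnus predeceased; the 1/2 allotted to Magnus's branch passes to Magnus's issue by representation.
Frida is the sole taker at this level and receives the full 1/2.

Dagny 1/8; Frida 1/2; Njord 1/4; Solveig 1/8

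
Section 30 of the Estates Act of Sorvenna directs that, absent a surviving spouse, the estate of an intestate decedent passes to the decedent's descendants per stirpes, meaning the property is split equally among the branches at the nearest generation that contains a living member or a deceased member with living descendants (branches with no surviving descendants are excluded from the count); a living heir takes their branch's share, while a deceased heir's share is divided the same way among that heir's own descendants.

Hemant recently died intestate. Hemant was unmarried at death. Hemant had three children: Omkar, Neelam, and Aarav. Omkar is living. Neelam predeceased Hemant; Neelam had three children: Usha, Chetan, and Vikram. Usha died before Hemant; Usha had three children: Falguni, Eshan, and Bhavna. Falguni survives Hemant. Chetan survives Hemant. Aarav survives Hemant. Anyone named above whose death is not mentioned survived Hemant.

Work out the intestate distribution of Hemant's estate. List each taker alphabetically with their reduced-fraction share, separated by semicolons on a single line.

Aarav 1/3; Bhavna 1/27; Chetan 1/9; Eshan 1/27; Falguni 1/27; Omkar 1/3; Vikram 1/9

There is no surviving spouse, so the entire estate passes to Hemant's descendants per stirpes.
The estate is divided into 3 equal shares of 1/3 among Omkar, Neelam, Aarav.
Omkar is living and takes 1/3.
Neelam predeceased; the 1/3 allotted to Neelam's branch passes to Neelam's issue by representation.
The 1/3 is divided into 3 equal shares of 1/9 among Usha, Chetan, Vikram.
Usha predeceased; the 1/9 allotted to Usha's branch passes to Usha's issue by representation.
The 1/9 is divided into 3 equal shares of 1/27 among Falguni, Eshan, Bhavna.
Falguni is living and takes 1/27.
Eshan is living and takes 1/27.
Bhavna is living and takes 1/27.
Chetan is living and takes 1/9.
Vikram is living and takes 1/9.
Aarav is living and takes 1/3.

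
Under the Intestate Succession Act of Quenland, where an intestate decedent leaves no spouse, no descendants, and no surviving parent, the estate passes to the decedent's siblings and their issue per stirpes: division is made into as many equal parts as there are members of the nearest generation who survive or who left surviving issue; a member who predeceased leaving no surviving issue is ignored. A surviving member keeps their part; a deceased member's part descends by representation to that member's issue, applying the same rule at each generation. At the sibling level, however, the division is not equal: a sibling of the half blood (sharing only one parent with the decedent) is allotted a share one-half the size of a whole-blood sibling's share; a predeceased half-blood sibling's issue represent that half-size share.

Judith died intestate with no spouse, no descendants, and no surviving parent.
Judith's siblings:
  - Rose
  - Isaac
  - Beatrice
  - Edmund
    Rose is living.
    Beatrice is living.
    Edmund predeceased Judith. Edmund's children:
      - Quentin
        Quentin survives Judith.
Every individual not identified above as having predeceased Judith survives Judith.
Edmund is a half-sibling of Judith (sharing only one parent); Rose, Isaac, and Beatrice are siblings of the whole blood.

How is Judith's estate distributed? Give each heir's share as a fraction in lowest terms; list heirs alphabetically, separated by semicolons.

No spouse, descendants, or parent survives, so the estate passes to Judith's siblings per stirpes.
Half-blood siblings count for one-half the weight of whole-blood siblings at the initial division.
Dividing 1 in proportion to weights (total weight 7/2): Rose (weight 1) → 2/7; Isaac (weight 1) → 2/7; Beatrice (weight 1) → 2/7; Edmund (weight 1/2) → 1/7.
Rose is living and takes 2/7.
Isaac is living and takes 2/7.
Beatrice is living and takes 2/7.
Edmund predeceased; the 1/7 allotted to Edmund's branch passes to Edmund's issue by representation.
Quentin is the sole taker at this level and receives the full 1/7.

Beatrice 2/7; Isaac 2/7; Quentin 1/7; Rose 2/7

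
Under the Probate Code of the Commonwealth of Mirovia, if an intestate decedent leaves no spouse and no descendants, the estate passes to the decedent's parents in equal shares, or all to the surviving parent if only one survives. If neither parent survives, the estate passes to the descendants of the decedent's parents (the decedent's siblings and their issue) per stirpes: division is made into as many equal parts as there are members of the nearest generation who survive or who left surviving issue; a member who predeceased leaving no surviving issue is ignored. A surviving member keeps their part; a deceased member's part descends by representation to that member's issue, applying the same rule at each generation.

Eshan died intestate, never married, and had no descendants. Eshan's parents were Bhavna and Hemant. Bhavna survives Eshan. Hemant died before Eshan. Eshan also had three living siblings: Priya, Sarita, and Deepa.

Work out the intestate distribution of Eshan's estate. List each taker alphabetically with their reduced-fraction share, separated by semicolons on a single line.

Only one parent, Bhavna, survives, so Bhavna takes the entire estate. The siblings take nothing because a surviving parent has priority.

Bhavna 1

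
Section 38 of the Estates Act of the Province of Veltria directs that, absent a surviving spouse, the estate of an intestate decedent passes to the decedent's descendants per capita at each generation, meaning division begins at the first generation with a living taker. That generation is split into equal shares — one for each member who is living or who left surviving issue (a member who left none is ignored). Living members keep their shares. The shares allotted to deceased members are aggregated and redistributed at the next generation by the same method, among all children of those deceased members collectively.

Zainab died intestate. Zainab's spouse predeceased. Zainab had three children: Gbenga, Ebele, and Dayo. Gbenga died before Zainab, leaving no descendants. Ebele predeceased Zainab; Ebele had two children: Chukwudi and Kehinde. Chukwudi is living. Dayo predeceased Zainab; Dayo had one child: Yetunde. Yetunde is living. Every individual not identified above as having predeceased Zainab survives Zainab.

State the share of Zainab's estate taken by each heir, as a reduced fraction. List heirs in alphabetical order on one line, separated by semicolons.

There is no surviving spouse, so the entire estate passes to Zainab's descendants per capita at each generation.
No one at generation 1 (Ebele, Dayo) is living; moving to the next generation.
At generation 2 (Chukwudi, Kehinde, Yetunde) there are 3 shares of (1)/3 = 1/3 each.
Living: Chukwudi, Kehinde, and Yetunde — each takes 1/3.

Chukwudi 1/3; Kehinde 1/3; Yetunde 1/3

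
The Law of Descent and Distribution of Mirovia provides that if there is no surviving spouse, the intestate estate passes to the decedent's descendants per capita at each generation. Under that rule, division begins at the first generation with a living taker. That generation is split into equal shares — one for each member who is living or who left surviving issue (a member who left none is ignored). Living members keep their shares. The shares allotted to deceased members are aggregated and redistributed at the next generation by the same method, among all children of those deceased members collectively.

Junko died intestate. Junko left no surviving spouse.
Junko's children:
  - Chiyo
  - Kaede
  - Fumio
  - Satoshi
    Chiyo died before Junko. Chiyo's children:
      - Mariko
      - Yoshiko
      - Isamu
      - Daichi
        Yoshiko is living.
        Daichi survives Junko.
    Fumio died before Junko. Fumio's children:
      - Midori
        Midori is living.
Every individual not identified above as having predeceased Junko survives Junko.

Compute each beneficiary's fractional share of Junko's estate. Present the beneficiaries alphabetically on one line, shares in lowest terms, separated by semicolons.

There is no surviving spouse, so the entire estate passes to Junko's descendants per capita at each generation.
At generation 1 (Chiyo, Kaede, Fumio, Satoshi) there are 4 shares of (1)/4 = 1/4 each.
Living: Kaede and Satoshi — each takes 1/4.
Deceased: Chiyo and Fumio. Their combined 1/2 is pooled and carried to generation 2.
At generation 2 (Mariko, Yoshiko, Isamu, Daichi, Midori) there are 5 shares of (1/2)/5 = 1/10 each.
Living: Mariko, Yoshiko, Isamu, Daichi, and Midori — each takes 1/10.

Daichi 1/10; Isamu 1/10; Kaede 1/4; Mariko 1/10; Midori 1/10; Satoshi 1/4; Yoshiko 1/10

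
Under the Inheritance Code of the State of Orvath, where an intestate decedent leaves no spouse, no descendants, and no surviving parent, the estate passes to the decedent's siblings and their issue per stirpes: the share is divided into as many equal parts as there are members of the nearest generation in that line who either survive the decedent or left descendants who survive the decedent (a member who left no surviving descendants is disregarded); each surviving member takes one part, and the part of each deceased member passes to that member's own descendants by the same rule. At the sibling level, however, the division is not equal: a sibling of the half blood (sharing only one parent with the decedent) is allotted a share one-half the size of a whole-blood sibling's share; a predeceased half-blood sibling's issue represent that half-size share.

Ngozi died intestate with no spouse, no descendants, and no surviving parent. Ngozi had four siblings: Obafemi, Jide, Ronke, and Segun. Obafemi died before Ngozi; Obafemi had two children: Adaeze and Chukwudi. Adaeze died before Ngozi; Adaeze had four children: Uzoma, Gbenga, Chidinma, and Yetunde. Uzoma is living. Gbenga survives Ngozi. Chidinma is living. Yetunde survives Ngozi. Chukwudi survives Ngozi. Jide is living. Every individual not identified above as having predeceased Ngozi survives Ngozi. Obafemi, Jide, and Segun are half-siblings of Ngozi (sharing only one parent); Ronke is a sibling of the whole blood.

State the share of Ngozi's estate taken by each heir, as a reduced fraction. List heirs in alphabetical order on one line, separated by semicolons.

No spouse, descendants, or parent survives, so the estate passes to Ngozi's siblings per stirpes.
Half-blood siblings count for one-half the weight of whole-blood siblings at the initial division.
Dividing 1 in proportion to weights (total weight 5/2): Obafemi (weight 1/2) → 1/5; Jide (weight 1/2) → 1/5; Ronke (weight 1) → 2/5; Segun (weight 1/2) → 1/5.
Obafemi predeceased; the 1/5 allotted to Obafemi's branch passes to Obafemi's issue by representation.
The 1/5 is divided into 2 equal shares of 1/10 among Adaeze, Chukwudi.
Adaeze predeceased; the 1/10 allotted to Adaeze's branch passes to Adaeze's issue by representation.
The 1/10 is divided into 4 equal shares of 1/40 among Uzoma, Gbenga, Chidinma, Yetunde.
Uzoma is living and takes 1/40.
Gbenga is living and takes 1/40.
Chidinma is living and takes 1/40.
Yetunde is living and takes 1/40.
Chukwudi is living and takes 1/10.
Jide is living and takes 1/5.
Ronke is living and takes 2/5.
Segun is living and takes 1/5.

Chidinma 1/40; Chukwudi 1/10; Gbenga 1/40; Jide 1/5; Ronke 2/5; Segun 1/5; Uzoma 1/40; Yetunde 1/40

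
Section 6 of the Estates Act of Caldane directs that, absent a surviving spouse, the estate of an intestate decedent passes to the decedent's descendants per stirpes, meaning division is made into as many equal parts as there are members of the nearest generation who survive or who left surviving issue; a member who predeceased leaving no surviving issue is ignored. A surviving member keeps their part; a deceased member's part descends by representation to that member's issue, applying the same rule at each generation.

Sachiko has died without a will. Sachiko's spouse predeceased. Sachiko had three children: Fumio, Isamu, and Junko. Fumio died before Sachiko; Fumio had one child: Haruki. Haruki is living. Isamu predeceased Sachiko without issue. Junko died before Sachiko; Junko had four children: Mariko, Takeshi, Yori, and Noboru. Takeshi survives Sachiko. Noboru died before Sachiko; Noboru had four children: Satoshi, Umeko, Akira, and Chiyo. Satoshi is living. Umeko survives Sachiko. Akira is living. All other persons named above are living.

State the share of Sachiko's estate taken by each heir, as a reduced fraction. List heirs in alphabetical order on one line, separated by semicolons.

There is no surviving spouse, so the entire estate passes to Sachiko's descendants per stirpes.
Isamu left no surviving issue, so that branch lapses and is disregarded.
The estate is divided into 2 equal shares of 1/2 among Fumio, Junko.
Fumio predeceased; the 1/2 allotted to Fumio's branch passes to Fumio's issue by representation.
Haruki is the sole taker at this level and receives the full 1/2.
Junko predeceased; the 1/2 allotted to Junko's branch passes to Junko's issue by representation.
The 1/2 is divided into 4 equal shares of 1/8 among Mariko, Takeshi, Yori, Noboru.
Mariko is living and takes 1/8.
Takeshi is living and takes 1/8.
Yori is living and takes 1/8.
Noboru predeceased; the 1/8 allotted to Noboru's branch passes to Noboru's issue by representation.
The 1/8 is divided into 4 equal shares of 1/32 among Satoshi, Umeko, Akira, Chiyo.
Satoshi is living and takes 1/32.
Umeko is living and takes 1/32.
Akira is living and takes 1/32.
Chiyo is living and takes 1/32.

Akira 1/32; Chiyo 1/32; Haruki 1/2; Mariko 1/8; Satoshi 1/32; Takeshi 1/8; Umeko 1/32; Yori 1/8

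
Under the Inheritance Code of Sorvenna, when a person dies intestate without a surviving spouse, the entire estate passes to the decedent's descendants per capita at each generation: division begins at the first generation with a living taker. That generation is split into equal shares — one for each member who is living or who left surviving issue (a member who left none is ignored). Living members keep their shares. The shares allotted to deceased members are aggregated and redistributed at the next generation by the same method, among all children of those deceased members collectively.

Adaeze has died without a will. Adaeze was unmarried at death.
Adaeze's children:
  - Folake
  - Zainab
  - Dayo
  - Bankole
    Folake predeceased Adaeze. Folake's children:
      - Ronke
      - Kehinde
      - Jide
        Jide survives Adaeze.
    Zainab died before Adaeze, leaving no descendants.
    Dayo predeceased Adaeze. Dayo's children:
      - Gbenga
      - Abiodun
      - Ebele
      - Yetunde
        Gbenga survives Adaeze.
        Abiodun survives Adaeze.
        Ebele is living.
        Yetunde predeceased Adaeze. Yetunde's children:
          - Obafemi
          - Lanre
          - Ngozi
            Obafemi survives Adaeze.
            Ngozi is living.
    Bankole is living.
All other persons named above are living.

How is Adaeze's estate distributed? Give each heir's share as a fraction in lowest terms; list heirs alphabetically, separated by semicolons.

There is no surviving spouse, so the entire estate passes to Adaeze's descendants per capita at each generation.
At generation 1 (Folake, Dayo, Bankole) there are 3 shares of (1)/3 = 1/3 each.
Living: Bankole — each takes 1/3.
Deceased: Folake and Dayo. Their combined 2/3 is pooled and carried to generation 2.
At generation 2 (Ronke, Kehinde, Jide, Gbenga, Abiodun, Ebele, Yetunde) there are 7 shares of (2/3)/7 = 2/21 each.
Living: Ronke, Kehinde, Jide, Gbenga, Abiodun, and Ebele — each takes 2/21.
Deceased: Yetunde. That 2/21 share is carried to generation 3.
At generation 3 (Obafemi, Lanre, Ngozi) there are 3 shares of (2/21)/3 = 2/63 each.
Living: Obafemi, Lanre, and Ngozi — each takes 2/63.

Abiodun 2/21; Bankole 1/3; Ebele 2/21; Gbenga 2/21; Jide 2/21; Kehinde 2/21; Lanre 2/63; Ngozi 2/63; Obafemi 2/63; Ronke 2/21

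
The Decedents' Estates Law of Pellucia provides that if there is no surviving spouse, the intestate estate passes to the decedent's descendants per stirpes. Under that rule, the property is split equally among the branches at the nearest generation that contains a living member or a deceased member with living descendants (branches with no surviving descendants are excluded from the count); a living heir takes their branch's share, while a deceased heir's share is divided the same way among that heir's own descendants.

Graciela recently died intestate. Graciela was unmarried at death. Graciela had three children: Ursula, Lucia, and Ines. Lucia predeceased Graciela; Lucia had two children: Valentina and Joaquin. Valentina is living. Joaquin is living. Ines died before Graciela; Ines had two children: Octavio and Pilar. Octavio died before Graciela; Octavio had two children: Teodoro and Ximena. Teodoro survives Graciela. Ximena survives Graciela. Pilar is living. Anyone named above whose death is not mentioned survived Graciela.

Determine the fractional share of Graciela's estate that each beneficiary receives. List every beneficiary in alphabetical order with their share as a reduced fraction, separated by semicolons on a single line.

Joaquin 1/6; Pilar 1/6; Teodoro 1/12; Ursula 1/3; Valentina 1/6; Ximena 1/12

There is no surviving spouse, so the entire estate passes to Graciela's descendants per stirpes.
The estate is divided into 3 equal shares of 1/3 among Ursula, Lucia, Ines.
Ursula is living and takes 1/3.
Lucia predeceased; the 1/3 allotted to Lucia's branch passes to Lucia's issue by representation.
The 1/3 is divided into 2 equal shares of 1/6 among Valentina, Joaquin.
Valentina is living and takes 1/6.
Joaquin is living and takes 1/6.
Ines predeceased; the 1/3 allotted to Ines's branch passes to Ines's issue by representation.
The 1/3 is divided into 2 equal shares of 1/6 among Octavio, Pilar.
Octavio predeceased; the 1/6 allotted to Octavio's branch passes to Octavio's issue by representation.
The 1/6 is divided into 2 equal shares of 1/12 among Teodoro, Ximena.
Teodoro is living and takes 1/12.
Ximena is living and takes 1/12.
Pilar is living and takes 1/6.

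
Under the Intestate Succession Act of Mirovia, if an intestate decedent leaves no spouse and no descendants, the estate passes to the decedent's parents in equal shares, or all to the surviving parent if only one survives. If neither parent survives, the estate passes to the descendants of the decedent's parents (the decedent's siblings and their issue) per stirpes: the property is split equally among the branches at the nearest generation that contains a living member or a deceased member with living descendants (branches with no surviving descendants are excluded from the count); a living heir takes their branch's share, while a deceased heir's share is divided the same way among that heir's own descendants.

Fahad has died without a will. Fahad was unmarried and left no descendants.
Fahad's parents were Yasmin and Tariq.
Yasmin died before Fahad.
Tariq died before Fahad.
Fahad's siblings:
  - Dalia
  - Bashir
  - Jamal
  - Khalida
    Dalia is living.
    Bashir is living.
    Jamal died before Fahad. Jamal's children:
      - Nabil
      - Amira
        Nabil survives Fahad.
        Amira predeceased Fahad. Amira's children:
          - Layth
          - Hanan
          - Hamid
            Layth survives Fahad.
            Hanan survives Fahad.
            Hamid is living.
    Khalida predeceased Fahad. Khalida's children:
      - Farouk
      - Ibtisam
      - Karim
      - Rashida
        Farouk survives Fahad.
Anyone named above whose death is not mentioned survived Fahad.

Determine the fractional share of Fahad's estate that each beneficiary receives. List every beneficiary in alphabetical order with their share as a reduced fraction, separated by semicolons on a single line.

Neither parent survives and there are no descendants, so the estate passes to Fahad's siblings and their issue per stirpes.
The estate is divided into 4 equal shares of 1/4 among Dalia, Bashir, Jamal, Khalida.
Dalia is living and takes 1/4.
Bashir is living and takes 1/4.
Jamal predeceased; the 1/4 allotted to Jamal's branch passes to Jamal's issue by representation.
The 1/4 is divided into 2 equal shares of 1/8 among Nabil, Amira.
Nabil is living and takes 1/8.
Amira predeceased; the 1/8 allotted to Amira's branch passes to Amira's issue by representation.
The 1/8 is divided into 3 equal shares of 1/24 among Layth, Hanan, Hamid.
Layth is living and takes 1/24.
Hanan is living and takes 1/24.
Hamid is living and takes 1/24.
Khalida predeceased; the 1/4 allotted to Khalida's branch passes to Khalida's issue by representation.
The 1/4 is divided into 4 equal shares of 1/16 among Farouk, Ibtisam, Karim, Rashida.
Farouk is living and takes 1/16.
Ibtisam is living and takes 1/16.
Karim is living and takes 1/16.
Rashida is living and takes 1/16.

Bashir 1/4; Dalia 1/4; Farouk 1/16; Hamid 1/24; Hanan 1/24; Ibtisam 1/16; Karim 1/16; Layth 1/24; Nabil 1/8; Rashida 1/16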